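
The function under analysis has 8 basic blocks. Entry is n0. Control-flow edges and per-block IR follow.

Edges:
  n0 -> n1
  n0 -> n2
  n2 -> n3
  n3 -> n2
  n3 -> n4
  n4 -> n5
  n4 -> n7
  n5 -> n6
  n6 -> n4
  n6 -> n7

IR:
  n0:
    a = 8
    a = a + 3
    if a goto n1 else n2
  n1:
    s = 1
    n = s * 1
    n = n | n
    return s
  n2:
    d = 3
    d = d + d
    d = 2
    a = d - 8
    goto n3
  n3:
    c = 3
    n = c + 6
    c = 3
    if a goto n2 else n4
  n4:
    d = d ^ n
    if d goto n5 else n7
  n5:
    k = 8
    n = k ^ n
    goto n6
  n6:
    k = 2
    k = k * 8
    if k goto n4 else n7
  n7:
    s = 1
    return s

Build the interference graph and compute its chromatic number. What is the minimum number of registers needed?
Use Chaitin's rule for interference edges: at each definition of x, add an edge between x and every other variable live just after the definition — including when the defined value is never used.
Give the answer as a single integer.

Answer: 4

Derivation:
Block summaries:
  n0: def={a} ue=∅
  n1: def={n,s} ue=∅
  n2: def={a,d} ue=∅
  n3: def={c,n} ue={a}
  n4: def={d} ue={d,n}
  n5: def={k,n} ue={n}
  n6: def={k} ue=∅
  n7: def={s} ue=∅

Backward fixpoint:
  n0: in=∅ out=∅
  n1: in=∅ out=∅
  n2: in=∅ out={a,d}
  n3: in={a,d} out={d,n}
  n4: in={d,n} out={d,n}
  n5: in={d,n} out={d,n}
  n6: in={d,n} out={d,n}
  n7: in=∅ out=∅

Conflict graph:
  a: {c,d,n}
  c: {a,d,n}
  d: {a,c,k,n}
  k: {d,n}
  n: {a,c,d,k,s}
  s: {n}

Colouring:
  {a,c,d,n} pairwise interfere (4-clique) ⇒ χ ≥ 4
  4-colouring: c0={n}  c1={d,s}  c2={a,k}  c3={c}
  χ = 4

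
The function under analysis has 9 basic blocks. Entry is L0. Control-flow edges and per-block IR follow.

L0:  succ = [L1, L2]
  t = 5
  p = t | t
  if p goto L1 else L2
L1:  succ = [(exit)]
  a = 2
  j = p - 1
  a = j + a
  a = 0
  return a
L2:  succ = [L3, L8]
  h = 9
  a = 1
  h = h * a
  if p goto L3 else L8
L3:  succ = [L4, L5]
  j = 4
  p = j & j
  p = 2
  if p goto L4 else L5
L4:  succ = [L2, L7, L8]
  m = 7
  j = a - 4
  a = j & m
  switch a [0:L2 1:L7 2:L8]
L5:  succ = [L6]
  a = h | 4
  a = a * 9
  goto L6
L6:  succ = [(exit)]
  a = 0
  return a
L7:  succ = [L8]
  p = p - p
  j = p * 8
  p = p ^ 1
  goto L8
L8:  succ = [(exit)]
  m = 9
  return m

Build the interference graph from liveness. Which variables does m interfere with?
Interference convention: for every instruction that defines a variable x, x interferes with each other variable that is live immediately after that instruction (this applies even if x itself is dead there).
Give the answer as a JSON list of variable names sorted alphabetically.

def/use:
  L0: def={p,t} ue=∅
  L1: def={a,j} ue={p}
  L2: def={a,h} ue={p}
  L3: def={j,p} ue=∅
  L4: def={a,j,m} ue={a}
  L5: def={a} ue={h}
  L6: def={a} ue=∅
  L7: def={j,p} ue={p}
  L8: def={m} ue=∅

Liveness:
  L0: in=∅ out={p}
  L1: in={p} out=∅
  L2: in={p} out={a,h}
  L3: in={a,h} out={a,h,p}
  L4: in={a,p} out={p}
  L5: in={h} out=∅
  L6: in=∅ out=∅
  L7: in={p} out=∅
  L8: in=∅ out=∅

Interference:
  a — {h,j,m,p}
  h — {a,j,p}
  j — {a,h,m,p}
  m — {a,j,p}
  p — {a,h,j,m}
  t — ∅

N(m) = ["a", "j", "p"]

Answer: ["a", "j", "p"]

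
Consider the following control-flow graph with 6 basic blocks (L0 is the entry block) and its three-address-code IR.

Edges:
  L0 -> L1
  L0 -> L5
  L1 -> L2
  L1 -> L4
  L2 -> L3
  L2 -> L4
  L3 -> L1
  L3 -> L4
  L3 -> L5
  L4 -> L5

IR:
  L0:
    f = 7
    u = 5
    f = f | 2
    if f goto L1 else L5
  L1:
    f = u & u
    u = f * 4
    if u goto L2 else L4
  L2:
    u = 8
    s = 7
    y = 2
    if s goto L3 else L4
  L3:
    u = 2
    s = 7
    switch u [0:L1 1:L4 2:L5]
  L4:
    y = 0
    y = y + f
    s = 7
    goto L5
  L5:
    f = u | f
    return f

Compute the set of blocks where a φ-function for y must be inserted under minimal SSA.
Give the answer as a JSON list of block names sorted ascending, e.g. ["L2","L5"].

idom tree: L1←L0 L2←L1 L3←L2 L4←L1 L5←L0
Dom at joins:
  L1: preds {L0,L3}: {L0} ∩ {L0,L1,L2,L3} = {L0}; idom=L0
  L4: preds {L1,L2,L3}: {L0,L1} ∩ {L0,L1,L2} ∩ {L0,L1,L2,L3} = {L0,L1}; idom=L1
  L5: preds {L0,L3,L4}: {L0} ∩ {L0,L1,L2,L3} ∩ {L0,L1,L4} = {L0}; idom=L0

Frontier:
  L1←L0: walk · to L0
  L1←L3: walk L3→L2→L1 to L0
  L4←L1: walk · to L1
  L4←L2: walk L2 to L1
  L4←L3: walk L3→L2 to L1
  L5←L0: walk · to L0
  L5←L3: walk L3→L2→L1 to L0
  L5←L4: walk L4→L1 to L0
  DF(L0)=∅
  DF(L1)={L1,L5}
  DF(L2)={L1,L4,L5}
  DF(L3)={L1,L4,L5}
  DF(L4)={L5}
  DF(L5)=∅

φ for y: defs {L2,L4}
  DF⁺ = {L1,L4,L5}

Answer: ["L1", "L4", "L5"]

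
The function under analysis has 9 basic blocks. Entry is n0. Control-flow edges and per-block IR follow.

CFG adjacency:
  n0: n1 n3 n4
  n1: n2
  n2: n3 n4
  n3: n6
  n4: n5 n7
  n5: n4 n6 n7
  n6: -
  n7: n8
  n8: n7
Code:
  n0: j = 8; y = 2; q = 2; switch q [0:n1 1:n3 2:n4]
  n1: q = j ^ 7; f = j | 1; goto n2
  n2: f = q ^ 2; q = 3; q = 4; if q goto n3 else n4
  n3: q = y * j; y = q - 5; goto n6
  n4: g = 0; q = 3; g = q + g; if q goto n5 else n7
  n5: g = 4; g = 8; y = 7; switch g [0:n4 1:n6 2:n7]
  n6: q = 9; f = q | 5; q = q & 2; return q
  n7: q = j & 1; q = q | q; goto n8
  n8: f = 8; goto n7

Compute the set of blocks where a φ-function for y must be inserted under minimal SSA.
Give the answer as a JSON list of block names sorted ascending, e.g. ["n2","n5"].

idom tree: n1←n0 n2←n1 n3←n0 n4←n0 n5←n4 n6←n0 n7←n4 n8←n7
Join-block Dom:
  n3: preds {n0,n2}: {n0} ∩ {n0,n1,n2} = {n0}; idom=n0
  n4: preds {n0,n2,n5}: {n0} ∩ {n0,n1,n2} ∩ {n0,n4,n5} = {n0}; idom=n0
  n6: preds {n3,n5}: {n0,n3} ∩ {n0,n4,n5} = {n0}; idom=n0
  n7: preds {n4,n5,n8}: {n0,n4} ∩ {n0,n4,n5} ∩ {n0,n4,n7,n8} = {n0,n4}; idom=n4

Frontier:
  join n3 pred n0: · stop@n0
  join n3 pred n2: n2→n1 stop@n0
  join n4 pred n0: · stop@n0
  join n4 pred n2: n2→n1 stop@n0
  join n4 pred n5: n5→n4 stop@n0
  join n6 pred n3: n3 stop@n0
  join n6 pred n5: n5→n4 stop@n0
  join n7 pred n4: · stop@n4
  join n7 pred n5: n5 stop@n4
  join n7 pred n8: n8→n7 stop@n4
  DF(n0)=∅
  DF(n1)={n3,n4}
  DF(n2)={n3,n4}
  DF(n3)={n6}
  DF(n4)={n4,n6}
  DF(n5)={n4,n6,n7}
  DF(n6)=∅
  DF(n7)={n7}
  DF(n8)={n7}

φ for y: defs {n0,n3,n5}
  DF⁺ = {n4,n6,n7}

Answer: ["n4", "n6", "n7"]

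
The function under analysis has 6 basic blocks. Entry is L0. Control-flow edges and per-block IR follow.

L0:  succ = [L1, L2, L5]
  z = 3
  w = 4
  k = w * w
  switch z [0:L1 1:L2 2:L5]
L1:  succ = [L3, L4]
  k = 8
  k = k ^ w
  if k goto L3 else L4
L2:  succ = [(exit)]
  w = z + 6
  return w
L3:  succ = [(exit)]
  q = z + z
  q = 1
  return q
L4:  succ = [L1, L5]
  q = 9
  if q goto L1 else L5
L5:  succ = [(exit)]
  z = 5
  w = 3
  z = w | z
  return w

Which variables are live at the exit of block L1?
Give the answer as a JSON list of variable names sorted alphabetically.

Per-block:
  L0: def={k,w,z} ue=∅
  L1: def={k} ue={w}
  L2: def={w} ue={z}
  L3: def={q} ue={z}
  L4: def={q} ue=∅
  L5: def={w,z} ue=∅

Backward fixpoint:
  live L0: ∅→{w,z}
  live L1: {w,z}→{w,z}
  live L2: {z}→∅
  live L3: {z}→∅
  live L4: {w,z}→{w,z}
  live L5: ∅→∅

live-out(L1) = ["w", "z"]

Answer: ["w", "z"]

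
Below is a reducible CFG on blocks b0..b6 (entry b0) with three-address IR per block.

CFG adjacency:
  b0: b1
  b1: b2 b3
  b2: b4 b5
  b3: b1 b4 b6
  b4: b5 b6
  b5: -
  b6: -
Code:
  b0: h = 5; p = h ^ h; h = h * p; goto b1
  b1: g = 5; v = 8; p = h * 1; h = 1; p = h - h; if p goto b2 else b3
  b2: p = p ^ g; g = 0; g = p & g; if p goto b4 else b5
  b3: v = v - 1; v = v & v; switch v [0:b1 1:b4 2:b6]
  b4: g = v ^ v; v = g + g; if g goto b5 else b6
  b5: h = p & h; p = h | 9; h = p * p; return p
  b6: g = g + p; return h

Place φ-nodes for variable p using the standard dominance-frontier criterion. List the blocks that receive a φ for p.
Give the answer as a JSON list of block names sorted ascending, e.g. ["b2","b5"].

Answer: ["b1", "b4", "b5", "b6"]

Analysis:
idom tree: b1←b0 b2←b1 b3←b1 b4←b1 b5←b1 b6←b1
Dom∩ at merges:
  b1: preds {b0,b3}: {b0} ∩ {b0,b1,b3} = {b0}; idom=b0
  b4: preds {b2,b3}: {b0,b1,b2} ∩ {b0,b1,b3} = {b0,b1}; idom=b1
  b5: preds {b2,b4}: {b0,b1,b2} ∩ {b0,b1,b4} = {b0,b1}; idom=b1
  b6: preds {b3,b4}: {b0,b1,b3} ∩ {b0,b1,b4} = {b0,b1}; idom=b1

DF derivation:
  join b1 pred b0: · stop@b0
  join b1 pred b3: b3→b1 stop@b0
  join b4 pred b2: b2 stop@b1
  join b4 pred b3: b3 stop@b1
  join b5 pred b2: b2 stop@b1
  join b5 pred b4: b4 stop@b1
  join b6 pred b3: b3 stop@b1
  join b6 pred b4: b4 stop@b1
  DF(b0)=∅
  DF(b1)={b1}
  DF(b2)={b4,b5}
  DF(b3)={b1,b4,b6}
  DF(b4)={b5,b6}
  DF(b5)=∅
  DF(b6)=∅

φ for p: defs {b0,b1,b2,b5}
  DF⁺ = {b1,b4,b5,b6}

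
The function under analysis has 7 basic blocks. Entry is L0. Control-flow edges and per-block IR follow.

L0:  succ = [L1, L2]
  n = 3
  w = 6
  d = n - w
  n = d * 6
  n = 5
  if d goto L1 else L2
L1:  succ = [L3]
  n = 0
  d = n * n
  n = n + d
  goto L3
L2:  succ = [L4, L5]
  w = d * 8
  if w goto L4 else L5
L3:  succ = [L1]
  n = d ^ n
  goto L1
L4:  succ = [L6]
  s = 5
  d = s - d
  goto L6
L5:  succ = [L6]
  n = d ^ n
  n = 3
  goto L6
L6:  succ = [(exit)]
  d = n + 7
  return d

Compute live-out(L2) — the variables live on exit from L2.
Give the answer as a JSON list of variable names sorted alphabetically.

Answer: ["d", "n"]

Analysis:
def/use:
  L0: def={d,n,w} ue=∅
  L1: def={d,n} ue=∅
  L2: def={w} ue={d}
  L3: def={n} ue={d,n}
  L4: def={d,s} ue={d}
  L5: def={n} ue={d,n}
  L6: def={d} ue={n}

Live sets:
  L0: in=∅ out={d,n}
  L1: in=∅ out={d,n}
  L2: in={d,n} out={d,n}
  L3: in={d,n} out=∅
  L4: in={d,n} out={n}
  L5: in={d,n} out={n}
  L6: in={n} out=∅

live-out(L2) = ["d", "n"]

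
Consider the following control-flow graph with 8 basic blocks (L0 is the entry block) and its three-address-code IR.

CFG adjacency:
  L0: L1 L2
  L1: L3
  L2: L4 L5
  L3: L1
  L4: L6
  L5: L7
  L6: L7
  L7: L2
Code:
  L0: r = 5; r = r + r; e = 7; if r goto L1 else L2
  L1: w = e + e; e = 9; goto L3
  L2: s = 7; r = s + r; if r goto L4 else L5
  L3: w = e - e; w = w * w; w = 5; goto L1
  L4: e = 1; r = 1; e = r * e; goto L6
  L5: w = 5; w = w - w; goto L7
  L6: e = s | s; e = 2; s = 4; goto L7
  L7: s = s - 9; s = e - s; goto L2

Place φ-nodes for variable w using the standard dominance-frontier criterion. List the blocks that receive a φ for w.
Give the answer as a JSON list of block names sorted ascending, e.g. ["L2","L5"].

idom tree: L1←L0 L2←L0 L3←L1 L4←L2 L5←L2 L6←L4 L7←L2
Dom at joins:
  L1: preds {L0,L3}: {L0} ∩ {L0,L1,L3} = {L0}; idom=L0
  L2: preds {L0,L7}: {L0} ∩ {L0,L2,L7} = {L0}; idom=L0
  L7: preds {L5,L6}: {L0,L2,L5} ∩ {L0,L2,L4,L6} = {L0,L2}; idom=L2

DF walk-up:
  join L1 pred L0: · stop@L0
  join L1 pred L3: L3→L1 stop@L0
  join L2 pred L0: · stop@L0
  join L2 pred L7: L7→L2 stop@L0
  join L7 pred L5: L5 stop@L2
  join L7 pred L6: L6→L4 stop@L2
  L0 → ∅
  L1 → {L1}
  L2 → {L2}
  L3 → {L1}
  L4 → {L7}
  L5 → {L7}
  L6 → {L7}
  L7 → {L2}

φ for w: defs {L1,L3,L5}
  DF⁺ = {L1,L2,L7}

Answer: ["L1", "L2", "L7"]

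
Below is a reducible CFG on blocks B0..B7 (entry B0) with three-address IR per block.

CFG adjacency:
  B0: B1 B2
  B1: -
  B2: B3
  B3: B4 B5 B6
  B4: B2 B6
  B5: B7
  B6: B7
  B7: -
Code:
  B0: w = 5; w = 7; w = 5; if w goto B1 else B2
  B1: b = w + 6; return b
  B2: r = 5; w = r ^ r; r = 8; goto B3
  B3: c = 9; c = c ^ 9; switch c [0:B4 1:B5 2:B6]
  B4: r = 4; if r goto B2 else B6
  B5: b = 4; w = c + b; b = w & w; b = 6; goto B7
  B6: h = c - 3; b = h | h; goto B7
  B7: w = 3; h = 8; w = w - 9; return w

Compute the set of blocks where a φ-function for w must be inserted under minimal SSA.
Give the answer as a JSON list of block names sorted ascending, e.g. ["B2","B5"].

idom tree: B1←B0 B2←B0 B3←B2 B4←B3 B5←B3 B6←B3 B7←B3
Dom at joins:
  B2: preds {B0,B4}: {B0} ∩ {B0,B2,B3,B4} = {B0}; idom=B0
  B6: preds {B3,B4}: {B0,B2,B3} ∩ {B0,B2,B3,B4} = {B0,B2,B3}; idom=B3
  B7: preds {B5,B6}: {B0,B2,B3,B5} ∩ {B0,B2,B3,B6} = {B0,B2,B3}; idom=B3

DF derivation:
  join B2 pred B0: · stop@B0
  join B2 pred B4: B4→B3→B2 stop@B0
  join B6 pred B3: · stop@B3
  join B6 pred B4: B4 stop@B3
  join B7 pred B5: B5 stop@B3
  join B7 pred B6: B6 stop@B3
  DF(B0)=∅
  DF(B1)=∅
  DF(B2)={B2}
  DF(B3)={B2}
  DF(B4)={B2,B6}
  DF(B5)={B7}
  DF(B6)={B7}
  DF(B7)=∅

φ for w: defs {B0,B2,B5,B7}
  DF⁺ = {B2,B7}

Answer: ["B2", "B7"]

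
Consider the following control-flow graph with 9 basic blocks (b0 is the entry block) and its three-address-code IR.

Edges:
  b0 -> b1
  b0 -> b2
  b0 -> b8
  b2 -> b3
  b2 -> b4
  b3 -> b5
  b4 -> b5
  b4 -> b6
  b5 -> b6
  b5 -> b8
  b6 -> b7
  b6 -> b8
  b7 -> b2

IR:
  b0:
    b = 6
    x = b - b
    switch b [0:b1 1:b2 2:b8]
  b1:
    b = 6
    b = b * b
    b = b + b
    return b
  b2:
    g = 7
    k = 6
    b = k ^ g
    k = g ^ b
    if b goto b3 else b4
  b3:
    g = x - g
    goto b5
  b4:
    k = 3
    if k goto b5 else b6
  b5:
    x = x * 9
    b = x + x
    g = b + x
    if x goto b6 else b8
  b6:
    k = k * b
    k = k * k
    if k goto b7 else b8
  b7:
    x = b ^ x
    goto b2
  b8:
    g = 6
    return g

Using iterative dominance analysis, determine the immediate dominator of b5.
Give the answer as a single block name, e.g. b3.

idom tree: b1←b0 b2←b0 b3←b2 b4←b2 b5←b2 b6←b2 b7←b6 b8←b0
Dom∩ at merges:
  b2: preds {b0,b7}: {b0} ∩ {b0,b2,b6,b7} = {b0}; idom=b0
  b5: preds {b3,b4}: {b0,b2,b3} ∩ {b0,b2,b4} = {b0,b2}; idom=b2
  b6: preds {b4,b5}: {b0,b2,b4} ∩ {b0,b2,b5} = {b0,b2}; idom=b2
  b8: preds {b0,b5,b6}: {b0} ∩ {b0,b2,b5} ∩ {b0,b2,b6} = {b0}; idom=b0

idom(b5) = b2

Answer: b2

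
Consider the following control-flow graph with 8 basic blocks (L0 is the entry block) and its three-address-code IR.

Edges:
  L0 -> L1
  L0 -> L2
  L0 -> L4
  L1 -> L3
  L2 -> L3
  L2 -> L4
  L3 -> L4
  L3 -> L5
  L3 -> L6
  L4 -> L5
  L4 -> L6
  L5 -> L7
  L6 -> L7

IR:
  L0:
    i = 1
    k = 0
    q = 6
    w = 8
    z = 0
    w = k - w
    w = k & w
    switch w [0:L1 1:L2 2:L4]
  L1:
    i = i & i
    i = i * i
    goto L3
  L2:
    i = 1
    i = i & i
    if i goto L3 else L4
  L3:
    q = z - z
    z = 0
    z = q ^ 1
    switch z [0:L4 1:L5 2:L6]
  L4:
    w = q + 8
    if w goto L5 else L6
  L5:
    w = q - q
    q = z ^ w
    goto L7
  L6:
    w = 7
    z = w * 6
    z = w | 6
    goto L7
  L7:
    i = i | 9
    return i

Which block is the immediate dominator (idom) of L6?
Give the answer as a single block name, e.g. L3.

Answer: L0

Derivation:
idom tree: L1←L0 L2←L0 L3←L0 L4←L0 L5←L0 L6←L0 L7←L0
Join-block Dom:
  L3: preds {L1,L2}: {L0,L1} ∩ {L0,L2} = {L0}; idom=L0
  L4: preds {L0,L2,L3}: {L0} ∩ {L0,L2} ∩ {L0,L3} = {L0}; idom=L0
  L5: preds {L3,L4}: {L0,L3} ∩ {L0,L4} = {L0}; idom=L0
  L6: preds {L3,L4}: {L0,L3} ∩ {L0,L4} = {L0}; idom=L0
  L7: preds {L5,L6}: {L0,L5} ∩ {L0,L6} = {L0}; idom=L0

idom(L6) = L0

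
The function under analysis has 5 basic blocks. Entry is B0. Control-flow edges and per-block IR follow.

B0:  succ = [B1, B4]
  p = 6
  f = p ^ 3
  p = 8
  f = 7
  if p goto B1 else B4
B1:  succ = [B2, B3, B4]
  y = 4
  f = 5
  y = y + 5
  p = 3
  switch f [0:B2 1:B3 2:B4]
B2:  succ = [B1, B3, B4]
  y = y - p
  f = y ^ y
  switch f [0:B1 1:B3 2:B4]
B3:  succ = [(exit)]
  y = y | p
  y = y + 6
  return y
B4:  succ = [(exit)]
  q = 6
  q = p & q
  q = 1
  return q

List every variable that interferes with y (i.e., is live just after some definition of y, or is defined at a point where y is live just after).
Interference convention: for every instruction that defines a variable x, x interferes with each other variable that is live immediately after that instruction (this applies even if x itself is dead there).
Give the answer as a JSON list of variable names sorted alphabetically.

Answer: ["f", "p"]

Analysis:
Block summaries:
  B0: {f,p} / ∅
  B1: {f,p,y} / ∅
  B2: {f,y} / {p,y}
  B3: {y} / {p,y}
  B4: {q} / {p}

Backward fixpoint:
  B0: in=∅ out={p}
  B1: in=∅ out={p,y}
  B2: in={p,y} out={p,y}
  B3: in={p,y} out=∅
  B4: in={p} out=∅

Interfere edges:
  f: {p,y}
  p: {f,q,y}
  q: {p}
  y: {f,p}

N(y) = ["f", "p"]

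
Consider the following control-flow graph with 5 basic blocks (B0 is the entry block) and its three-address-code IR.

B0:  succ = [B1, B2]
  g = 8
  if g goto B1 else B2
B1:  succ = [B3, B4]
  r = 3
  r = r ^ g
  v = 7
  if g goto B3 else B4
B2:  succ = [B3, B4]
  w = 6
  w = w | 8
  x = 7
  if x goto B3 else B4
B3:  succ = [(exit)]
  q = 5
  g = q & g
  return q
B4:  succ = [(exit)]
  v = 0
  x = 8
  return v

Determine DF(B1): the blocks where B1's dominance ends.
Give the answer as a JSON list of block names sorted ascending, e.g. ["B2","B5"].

idom tree: B1←B0 B2←B0 B3←B0 B4←B0
Join-block Dom:
  B3: preds {B1,B2}: {B0,B1} ∩ {B0,B2} = {B0}; idom=B0
  B4: preds {B1,B2}: {B0,B1} ∩ {B0,B2} = {B0}; idom=B0

DF derivation:
  join B3 pred B1: B1 stop@B0
  join B3 pred B2: B2 stop@B0
  join B4 pred B1: B1 stop@B0
  join B4 pred B2: B2 stop@B0
  DF(B0)=∅
  DF(B1)={B3,B4}
  DF(B2)={B3,B4}
  DF(B3)=∅
  DF(B4)=∅

DF(B1) = ["B3", "B4"]

Answer: ["B3", "B4"]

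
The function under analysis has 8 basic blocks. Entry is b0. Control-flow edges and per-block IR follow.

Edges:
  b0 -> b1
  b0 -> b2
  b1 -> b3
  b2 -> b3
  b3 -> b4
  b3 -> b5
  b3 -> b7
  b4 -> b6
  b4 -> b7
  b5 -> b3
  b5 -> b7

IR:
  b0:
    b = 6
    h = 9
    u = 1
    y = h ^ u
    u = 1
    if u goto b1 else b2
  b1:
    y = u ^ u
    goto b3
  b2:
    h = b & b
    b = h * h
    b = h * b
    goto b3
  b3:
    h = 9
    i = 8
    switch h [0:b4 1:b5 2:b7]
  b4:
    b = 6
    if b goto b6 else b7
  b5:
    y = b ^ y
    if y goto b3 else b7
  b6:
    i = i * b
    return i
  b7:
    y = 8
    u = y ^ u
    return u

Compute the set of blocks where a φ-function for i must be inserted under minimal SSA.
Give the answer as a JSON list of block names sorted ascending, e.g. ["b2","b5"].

idom tree: b1←b0 b2←b0 b3←b0 b4←b3 b5←b3 b6←b4 b7←b3
Dom∩ at merges:
  b3: preds {b1,b2,b5}: {b0,b1} ∩ {b0,b2} ∩ {b0,b3,b5} = {b0}; idom=b0
  b7: preds {b3,b4,b5}: {b0,b3} ∩ {b0,b3,b4} ∩ {b0,b3,b5} = {b0,b3}; idom=b3

DF derivation:
  join b3 pred b1: b1 stop@b0
  join b3 pred b2: b2 stop@b0
  join b3 pred b5: b5→b3 stop@b0
  join b7 pred b3: · stop@b3
  join b7 pred b4: b4 stop@b3
  join b7 pred b5: b5 stop@b3
  DF(b0)=∅
  DF(b1)={b3}
  DF(b2)={b3}
  DF(b3)={b3}
  DF(b4)={b7}
  DF(b5)={b3,b7}
  DF(b6)=∅
  DF(b7)=∅

φ for i: defs {b3,b6}
  DF⁺ = {b3}

Answer: ["b3"]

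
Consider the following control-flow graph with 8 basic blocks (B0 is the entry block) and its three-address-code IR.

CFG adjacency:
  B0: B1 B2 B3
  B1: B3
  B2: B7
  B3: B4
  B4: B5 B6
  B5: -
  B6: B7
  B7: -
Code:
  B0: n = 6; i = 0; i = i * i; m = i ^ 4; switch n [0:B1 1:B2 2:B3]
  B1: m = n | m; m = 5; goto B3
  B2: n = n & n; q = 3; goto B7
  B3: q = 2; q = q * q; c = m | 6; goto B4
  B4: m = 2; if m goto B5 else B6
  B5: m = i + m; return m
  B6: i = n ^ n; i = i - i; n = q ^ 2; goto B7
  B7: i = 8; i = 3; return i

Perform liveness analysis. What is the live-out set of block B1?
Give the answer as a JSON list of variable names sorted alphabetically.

Answer: ["i", "m", "n"]

Working:
def/use:
  B0 def {i,m,n} use ∅
  B1 def {m} use {m,n}
  B2 def {n,q} use {n}
  B3 def {c,q} use {m}
  B4 def {m} use ∅
  B5 def {m} use {i,m}
  B6 def {i,n} use {n,q}
  B7 def {i} use ∅

Backward fixpoint:
  B0 li=∅ lo={i,m,n}
  B1 li={i,m,n} lo={i,m,n}
  B2 li={n} lo=∅
  B3 li={i,m,n} lo={i,n,q}
  B4 li={i,n,q} lo={i,m,n,q}
  B5 li={i,m} lo=∅
  B6 li={n,q} lo=∅
  B7 li=∅ lo=∅

live-out(B1) = ["i", "m", "n"]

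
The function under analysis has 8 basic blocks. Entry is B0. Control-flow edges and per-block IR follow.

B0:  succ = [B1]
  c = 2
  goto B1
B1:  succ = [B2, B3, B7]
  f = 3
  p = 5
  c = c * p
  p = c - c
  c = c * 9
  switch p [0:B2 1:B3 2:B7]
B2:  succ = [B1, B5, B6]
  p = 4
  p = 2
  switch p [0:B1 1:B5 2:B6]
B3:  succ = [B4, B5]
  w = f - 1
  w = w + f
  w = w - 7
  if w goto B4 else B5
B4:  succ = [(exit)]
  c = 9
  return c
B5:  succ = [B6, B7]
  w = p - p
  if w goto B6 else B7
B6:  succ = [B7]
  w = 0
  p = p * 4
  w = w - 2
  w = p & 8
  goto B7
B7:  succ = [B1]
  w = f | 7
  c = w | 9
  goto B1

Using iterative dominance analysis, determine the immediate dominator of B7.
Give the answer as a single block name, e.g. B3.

idom tree: B1←B0 B2←B1 B3←B1 B4←B3 B5←B1 B6←B1 B7←B1
Dom at joins:
  B1: preds {B0,B2,B7}: {B0} ∩ {B0,B1,B2} ∩ {B0,B1,B7} = {B0}; idom=B0
  B5: preds {B2,B3}: {B0,B1,B2} ∩ {B0,B1,B3} = {B0,B1}; idom=B1
  B6: preds {B2,B5}: {B0,B1,B2} ∩ {B0,B1,B5} = {B0,B1}; idom=B1
  B7: preds {B1,B5,B6}: {B0,B1} ∩ {B0,B1,B5} ∩ {B0,B1,B6} = {B0,B1}; idom=B1

idom(B7) = B1

Answer: B1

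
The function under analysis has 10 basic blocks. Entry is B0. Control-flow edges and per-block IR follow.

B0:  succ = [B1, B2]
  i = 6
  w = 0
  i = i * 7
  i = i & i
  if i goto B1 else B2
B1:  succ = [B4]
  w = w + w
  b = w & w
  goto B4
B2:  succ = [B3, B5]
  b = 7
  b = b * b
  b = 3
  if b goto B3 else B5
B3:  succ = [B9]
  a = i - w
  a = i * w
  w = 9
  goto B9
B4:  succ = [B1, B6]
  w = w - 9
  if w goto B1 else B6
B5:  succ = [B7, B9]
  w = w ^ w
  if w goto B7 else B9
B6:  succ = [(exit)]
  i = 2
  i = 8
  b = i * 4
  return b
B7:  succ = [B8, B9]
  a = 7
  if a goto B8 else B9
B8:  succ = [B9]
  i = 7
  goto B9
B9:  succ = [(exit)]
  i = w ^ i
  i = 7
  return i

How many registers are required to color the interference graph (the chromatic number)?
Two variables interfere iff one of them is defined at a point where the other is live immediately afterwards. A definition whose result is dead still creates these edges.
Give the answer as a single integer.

Answer: 3

Analysis:
Block summaries:
  B0: {i,w} / ∅
  B1: {b,w} / {w}
  B2: {b} / ∅
  B3: {a,w} / {i,w}
  B4: {w} / {w}
  B5: {w} / {w}
  B6: {b,i} / ∅
  B7: {a} / ∅
  B8: {i} / ∅
  B9: {i} / {i,w}

Liveness:
  live B0: ∅→{i,w}
  live B1: {w}→{w}
  live B2: {i,w}→{i,w}
  live B3: {i,w}→{i,w}
  live B4: {w}→{w}
  live B5: {i,w}→{i,w}
  live B6: ∅→∅
  live B7: {i,w}→{i,w}
  live B8: {w}→{i,w}
  live B9: {i,w}→∅

Interfere edges:
  a: {i,w}
  b: {i,w}
  i: {a,b,w}
  w: {a,b,i}

Registers:
  clique {a,i,w} ⇒ need ≥ 3
  assign a→r2 b→r2 i→r0 w→r1 — no edge inside a register ⇒ χ ≤ 3
  χ = 3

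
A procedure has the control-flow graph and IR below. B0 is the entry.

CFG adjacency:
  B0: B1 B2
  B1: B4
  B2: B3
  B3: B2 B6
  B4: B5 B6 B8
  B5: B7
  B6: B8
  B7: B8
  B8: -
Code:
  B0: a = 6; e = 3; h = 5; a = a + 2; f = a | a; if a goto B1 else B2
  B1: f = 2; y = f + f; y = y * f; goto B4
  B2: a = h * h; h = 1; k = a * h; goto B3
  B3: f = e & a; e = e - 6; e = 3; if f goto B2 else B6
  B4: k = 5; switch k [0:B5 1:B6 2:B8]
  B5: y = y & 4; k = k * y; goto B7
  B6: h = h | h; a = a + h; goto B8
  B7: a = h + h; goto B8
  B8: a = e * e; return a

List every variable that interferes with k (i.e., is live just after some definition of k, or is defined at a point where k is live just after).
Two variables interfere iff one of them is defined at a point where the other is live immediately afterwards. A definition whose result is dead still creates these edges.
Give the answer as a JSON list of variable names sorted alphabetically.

Per-block:
  B0: def={a,e,f,h} ue=∅
  B1: def={f,y} ue=∅
  B2: def={a,h,k} ue={h}
  B3: def={e,f} ue={a,e}
  B4: def={k} ue=∅
  B5: def={k,y} ue={k,y}
  B6: def={a,h} ue={a,h}
  B7: def={a} ue={h}
  B8: def={a} ue={e}

Liveness:
  B0: in=∅ out={a,e,h}
  B1: in={a,e,h} out={a,e,h,y}
  B2: in={e,h} out={a,e,h}
  B3: in={a,e,h} out={a,e,h}
  B4: in={a,e,h,y} out={a,e,h,k,y}
  B5: in={e,h,k,y} out={e,h}
  B6: in={a,e,h} out={e}
  B7: in={e,h} out={e}
  B8: in={e} out=∅

Conflict graph:
  a↔{e,f,h,k,y}
  e↔{a,f,h,k,y}
  f↔{a,e,h,y}
  h↔{a,e,f,k,y}
  k↔{a,e,h,y}
  y↔{a,e,f,h,k}

N(k) = ["a", "e", "h", "y"]

Answer: ["a", "e", "h", "y"]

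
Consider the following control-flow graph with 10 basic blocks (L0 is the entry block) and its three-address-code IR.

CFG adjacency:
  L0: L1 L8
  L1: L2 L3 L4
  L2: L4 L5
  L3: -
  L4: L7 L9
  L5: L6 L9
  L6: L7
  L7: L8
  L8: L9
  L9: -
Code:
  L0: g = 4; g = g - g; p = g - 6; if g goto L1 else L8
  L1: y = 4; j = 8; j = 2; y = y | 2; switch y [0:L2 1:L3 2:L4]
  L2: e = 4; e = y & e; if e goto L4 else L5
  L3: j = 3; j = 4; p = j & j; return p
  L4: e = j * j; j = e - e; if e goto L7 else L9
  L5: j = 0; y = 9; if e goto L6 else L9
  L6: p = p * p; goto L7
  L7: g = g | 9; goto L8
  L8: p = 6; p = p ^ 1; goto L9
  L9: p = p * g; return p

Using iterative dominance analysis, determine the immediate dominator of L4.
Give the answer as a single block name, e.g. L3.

Answer: L1

Analysis:
idom tree: L1←L0 L2←L1 L3←L1 L4←L1 L5←L2 L6←L5 L7←L1 L8←L0 L9←L0
Join-block Dom:
  L4: preds {L1,L2}: {L0,L1} ∩ {L0,L1,L2} = {L0,L1}; idom=L1
  L7: preds {L4,L6}: {L0,L1,L4} ∩ {L0,L1,L2,L5,L6} = {L0,L1}; idom=L1
  L8: preds {L0,L7}: {L0} ∩ {L0,L1,L7} = {L0}; idom=L0
  L9: preds {L4,L5,L8}: {L0,L1,L4} ∩ {L0,L1,L2,L5} ∩ {L0,L8} = {L0}; idom=L0

idom(L4) = L1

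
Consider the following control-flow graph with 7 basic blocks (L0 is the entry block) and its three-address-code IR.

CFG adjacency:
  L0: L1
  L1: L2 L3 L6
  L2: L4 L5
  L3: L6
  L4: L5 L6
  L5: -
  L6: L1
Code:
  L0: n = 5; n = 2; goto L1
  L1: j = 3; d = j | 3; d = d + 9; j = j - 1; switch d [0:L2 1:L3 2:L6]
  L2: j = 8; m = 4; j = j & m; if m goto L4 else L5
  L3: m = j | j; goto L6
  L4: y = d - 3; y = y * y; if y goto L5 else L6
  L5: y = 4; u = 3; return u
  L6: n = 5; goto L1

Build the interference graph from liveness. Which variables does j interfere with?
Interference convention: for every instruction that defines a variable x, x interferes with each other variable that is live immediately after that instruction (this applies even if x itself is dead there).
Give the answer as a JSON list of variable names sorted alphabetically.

Answer: ["d", "m"]

Analysis:
Block summaries:
  L0 def {n} use ∅
  L1 def {d,j} use ∅
  L2 def {j,m} use ∅
  L3 def {m} use {j}
  L4 def {y} use {d}
  L5 def {u,y} use ∅
  L6 def {n} use ∅

Liveness:
  L0: in=∅ out=∅
  L1: in=∅ out={d,j}
  L2: in={d} out={d}
  L3: in={j} out=∅
  L4: in={d} out=∅
  L5: in=∅ out=∅
  L6: in=∅ out=∅

Interference:
  d — {j,m}
  j — {d,m}
  m — {d,j}
  n — ∅
  u — ∅
  y — ∅

N(j) = ["d", "m"]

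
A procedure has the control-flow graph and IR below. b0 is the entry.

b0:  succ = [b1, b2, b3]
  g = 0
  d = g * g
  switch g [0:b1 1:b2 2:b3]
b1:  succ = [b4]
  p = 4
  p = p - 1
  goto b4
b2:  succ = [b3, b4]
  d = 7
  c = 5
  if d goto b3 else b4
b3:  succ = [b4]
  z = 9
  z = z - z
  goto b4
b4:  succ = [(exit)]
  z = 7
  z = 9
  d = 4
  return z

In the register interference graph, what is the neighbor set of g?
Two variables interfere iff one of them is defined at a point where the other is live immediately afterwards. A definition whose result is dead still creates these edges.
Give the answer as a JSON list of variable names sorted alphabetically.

Answer: ["d"]

Derivation:
Per-block:
  b0 def {d,g} use ∅
  b1 def {p} use ∅
  b2 def {c,d} use ∅
  b3 def {z} use ∅
  b4 def {d,z} use ∅

Liveness:
  live b0: ∅→∅
  live b1: ∅→∅
  live b2: ∅→∅
  live b3: ∅→∅
  live b4: ∅→∅

Conflict graph:
  c↔{d}
  d↔{c,g,z}
  g↔{d}
  p↔∅
  z↔{d}

N(g) = ["d"]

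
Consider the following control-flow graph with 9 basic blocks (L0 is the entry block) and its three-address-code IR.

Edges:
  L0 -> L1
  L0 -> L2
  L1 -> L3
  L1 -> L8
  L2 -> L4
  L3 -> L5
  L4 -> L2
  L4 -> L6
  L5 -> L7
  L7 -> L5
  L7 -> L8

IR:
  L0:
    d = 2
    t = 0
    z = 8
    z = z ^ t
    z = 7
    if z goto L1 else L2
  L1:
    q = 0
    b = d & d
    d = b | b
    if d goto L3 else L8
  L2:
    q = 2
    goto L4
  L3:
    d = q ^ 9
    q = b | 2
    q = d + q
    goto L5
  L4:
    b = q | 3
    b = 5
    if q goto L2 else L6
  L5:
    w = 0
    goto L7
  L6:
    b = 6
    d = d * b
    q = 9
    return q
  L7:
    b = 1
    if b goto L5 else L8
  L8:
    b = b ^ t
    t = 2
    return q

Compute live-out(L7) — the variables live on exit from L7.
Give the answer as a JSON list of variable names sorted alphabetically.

Answer: ["b", "q", "t"]

Working:
Per-block:
  L0: {d,t,z} / ∅
  L1: {b,d,q} / {d}
  L2: {q} / ∅
  L3: {d,q} / {b,q}
  L4: {b} / {q}
  L5: {w} / ∅
  L6: {b,d,q} / {d}
  L7: {b} / ∅
  L8: {b,t} / {b,q,t}

Live sets:
  L0: in=∅ out={d,t}
  L1: in={d,t} out={b,q,t}
  L2: in={d} out={d,q}
  L3: in={b,q,t} out={q,t}
  L4: in={d,q} out={d}
  L5: in={q,t} out={q,t}
  L6: in={d} out=∅
  L7: in={q,t} out={b,q,t}
  L8: in={b,q,t} out=∅

live-out(L7) = ["b", "q", "t"]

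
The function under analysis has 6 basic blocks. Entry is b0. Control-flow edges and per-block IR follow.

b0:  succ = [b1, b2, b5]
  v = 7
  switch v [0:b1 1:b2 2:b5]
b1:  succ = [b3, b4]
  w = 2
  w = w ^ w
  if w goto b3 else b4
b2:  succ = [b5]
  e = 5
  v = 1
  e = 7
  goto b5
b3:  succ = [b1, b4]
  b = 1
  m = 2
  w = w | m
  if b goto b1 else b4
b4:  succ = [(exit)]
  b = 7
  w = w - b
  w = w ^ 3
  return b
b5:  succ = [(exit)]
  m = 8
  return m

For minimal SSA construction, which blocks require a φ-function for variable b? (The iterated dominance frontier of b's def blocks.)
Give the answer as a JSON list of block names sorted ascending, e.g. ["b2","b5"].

idom tree: b1←b0 b2←b0 b3←b1 b4←b1 b5←b0
Join-block Dom:
  b1: preds {b0,b3}: {b0} ∩ {b0,b1,b3} = {b0}; idom=b0
  b4: preds {b1,b3}: {b0,b1} ∩ {b0,b1,b3} = {b0,b1}; idom=b1
  b5: preds {b0,b2}: {b0} ∩ {b0,b2} = {b0}; idom=b0

DF walk-up:
  join b1 pred b0: · stop@b0
  join b1 pred b3: b3→b1 stop@b0
  join b4 pred b1: · stop@b1
  join b4 pred b3: b3 stop@b1
  join b5 pred b0: · stop@b0
  join b5 pred b2: b2 stop@b0
  b0 → ∅
  b1 → {b1}
  b2 → {b5}
  b3 → {b1,b4}
  b4 → ∅
  b5 → ∅

φ for b: defs {b3,b4}
  DF⁺ = {b1,b4}

Answer: ["b1", "b4"]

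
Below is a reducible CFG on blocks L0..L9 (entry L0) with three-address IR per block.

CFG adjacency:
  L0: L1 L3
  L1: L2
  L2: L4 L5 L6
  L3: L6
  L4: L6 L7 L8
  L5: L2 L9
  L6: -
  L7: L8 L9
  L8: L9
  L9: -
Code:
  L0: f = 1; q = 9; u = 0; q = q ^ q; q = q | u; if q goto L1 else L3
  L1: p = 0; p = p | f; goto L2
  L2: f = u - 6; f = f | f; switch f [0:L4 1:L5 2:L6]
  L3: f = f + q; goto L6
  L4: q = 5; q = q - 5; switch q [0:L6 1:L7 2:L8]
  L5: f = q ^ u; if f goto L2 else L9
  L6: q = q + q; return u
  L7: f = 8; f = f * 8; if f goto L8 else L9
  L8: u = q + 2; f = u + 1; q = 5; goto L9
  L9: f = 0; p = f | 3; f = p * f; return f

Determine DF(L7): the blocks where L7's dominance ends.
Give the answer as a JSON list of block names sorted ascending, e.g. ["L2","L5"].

Answer: ["L8", "L9"]

Working:
idom tree: L1←L0 L2←L1 L3←L0 L4←L2 L5←L2 L6←L0 L7←L4 L8←L4 L9←L2
Dom∩ at merges:
  L2: preds {L1,L5}: {L0,L1} ∩ {L0,L1,L2,L5} = {L0,L1}; idom=L1
  L6: preds {L2,L3,L4}: {L0,L1,L2} ∩ {L0,L3} ∩ {L0,L1,L2,L4} = {L0}; idom=L0
  L8: preds {L4,L7}: {L0,L1,L2,L4} ∩ {L0,L1,L2,L4,L7} = {L0,L1,L2,L4}; idom=L4
  L9: preds {L5,L7,L8}: {L0,L1,L2,L5} ∩ {L0,L1,L2,L4,L7} ∩ {L0,L1,L2,L4,L8} = {L0,L1,L2}; idom=L2

Frontier:
  join L2 pred L1: · stop@L1
  join L2 pred L5: L5→L2 stop@L1
  join L6 pred L2: L2→L1 stop@L0
  join L6 pred L3: L3 stop@L0
  join L6 pred L4: L4→L2→L1 stop@L0
  join L8 pred L4: · stop@L4
  join L8 pred L7: L7 stop@L4
  join L9 pred L5: L5 stop@L2
  join L9 pred L7: L7→L4 stop@L2
  join L9 pred L8: L8→L4 stop@L2
  L0 → ∅
  L1 → {L6}
  L2 → {L2,L6}
  L3 → {L6}
  L4 → {L6,L9}
  L5 → {L2,L9}
  L6 → ∅
  L7 → {L8,L9}
  L8 → {L9}
  L9 → ∅

DF(L7) = ["L8", "L9"]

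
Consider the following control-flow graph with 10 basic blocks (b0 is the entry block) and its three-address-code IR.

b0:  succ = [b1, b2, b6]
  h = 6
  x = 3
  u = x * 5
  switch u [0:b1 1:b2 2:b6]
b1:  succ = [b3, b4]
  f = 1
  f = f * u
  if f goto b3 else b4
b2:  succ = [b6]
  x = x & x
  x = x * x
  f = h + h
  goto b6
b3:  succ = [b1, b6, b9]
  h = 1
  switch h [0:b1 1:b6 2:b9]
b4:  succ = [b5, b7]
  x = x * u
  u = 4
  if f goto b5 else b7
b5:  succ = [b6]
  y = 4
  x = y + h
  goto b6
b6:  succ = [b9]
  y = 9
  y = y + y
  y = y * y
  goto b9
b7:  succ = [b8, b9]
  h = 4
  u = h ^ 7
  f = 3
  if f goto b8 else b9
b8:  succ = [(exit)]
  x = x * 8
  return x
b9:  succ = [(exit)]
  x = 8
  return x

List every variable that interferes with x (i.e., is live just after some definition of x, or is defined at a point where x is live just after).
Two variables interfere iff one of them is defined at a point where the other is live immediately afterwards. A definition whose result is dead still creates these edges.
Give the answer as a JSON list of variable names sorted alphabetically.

Answer: ["f", "h", "u"]

Analysis:
Block summaries:
  b0 def {h,u,x} use ∅
  b1 def {f} use {u}
  b2 def {f,x} use {h,x}
  b3 def {h} use ∅
  b4 def {u,x} use {f,u,x}
  b5 def {x,y} use {h}
  b6 def {y} use ∅
  b7 def {f,h,u} use ∅
  b8 def {x} use {x}
  b9 def {x} use ∅

Liveness:
  b0: in=∅ out={h,u,x}
  b1: in={h,u,x} out={f,h,u,x}
  b2: in={h,x} out=∅
  b3: in={u,x} out={h,u,x}
  b4: in={f,h,u,x} out={h,x}
  b5: in={h} out=∅
  b6: in=∅ out=∅
  b7: in={x} out={x}
  b8: in={x} out=∅
  b9: in=∅ out=∅

Interfere edges:
  f — {h,u,x}
  h — {f,u,x,y}
  u — {f,h,x}
  x — {f,h,u}
  y — {h}

N(x) = ["f", "h", "u"]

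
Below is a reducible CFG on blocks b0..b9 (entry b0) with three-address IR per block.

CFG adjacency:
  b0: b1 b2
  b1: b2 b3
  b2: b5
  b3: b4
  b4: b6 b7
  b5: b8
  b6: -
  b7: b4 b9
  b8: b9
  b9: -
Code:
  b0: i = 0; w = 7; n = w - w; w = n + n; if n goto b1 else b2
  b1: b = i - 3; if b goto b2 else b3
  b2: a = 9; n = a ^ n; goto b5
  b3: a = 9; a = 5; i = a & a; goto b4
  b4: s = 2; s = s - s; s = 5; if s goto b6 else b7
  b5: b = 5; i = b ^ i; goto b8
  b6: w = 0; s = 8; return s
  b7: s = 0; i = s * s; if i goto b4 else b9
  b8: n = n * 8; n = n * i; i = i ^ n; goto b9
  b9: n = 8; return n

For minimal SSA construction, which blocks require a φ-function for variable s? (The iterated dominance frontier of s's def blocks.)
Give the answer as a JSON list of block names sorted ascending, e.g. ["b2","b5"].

Answer: ["b4", "b9"]

Analysis:
idom tree: b1←b0 b2←b0 b3←b1 b4←b3 b5←b2 b6←b4 b7←b4 b8←b5 b9←b0
Join-block Dom:
  b2: preds {b0,b1}: {b0} ∩ {b0,b1} = {b0}; idom=b0
  b4: preds {b3,b7}: {b0,b1,b3} ∩ {b0,b1,b3,b4,b7} = {b0,b1,b3}; idom=b3
  b9: preds {b7,b8}: {b0,b1,b3,b4,b7} ∩ {b0,b2,b5,b8} = {b0}; idom=b0

DF walk-up:
  b2←b0: walk · to b0
  b2←b1: walk b1 to b0
  b4←b3: walk · to b3
  b4←b7: walk b7→b4 to b3
  b9←b7: walk b7→b4→b3→b1 to b0
  b9←b8: walk b8→b5→b2 to b0
  DF(b0)=∅
  DF(b1)={b2,b9}
  DF(b2)={b9}
  DF(b3)={b9}
  DF(b4)={b4,b9}
  DF(b5)={b9}
  DF(b6)=∅
  DF(b7)={b4,b9}
  DF(b8)={b9}
  DF(b9)=∅

φ for s: defs {b4,b6,b7}
  DF⁺ = {b4,b9}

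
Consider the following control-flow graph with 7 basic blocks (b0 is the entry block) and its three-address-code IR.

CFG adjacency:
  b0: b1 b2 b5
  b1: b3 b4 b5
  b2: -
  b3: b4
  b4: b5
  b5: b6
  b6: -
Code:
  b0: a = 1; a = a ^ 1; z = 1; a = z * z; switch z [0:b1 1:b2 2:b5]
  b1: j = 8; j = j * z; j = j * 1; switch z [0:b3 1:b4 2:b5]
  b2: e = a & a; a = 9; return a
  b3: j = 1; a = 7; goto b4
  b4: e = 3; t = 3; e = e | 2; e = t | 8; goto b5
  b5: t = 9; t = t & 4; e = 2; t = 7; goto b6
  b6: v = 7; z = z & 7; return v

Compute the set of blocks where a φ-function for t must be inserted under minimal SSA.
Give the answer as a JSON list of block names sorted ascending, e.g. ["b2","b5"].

Answer: ["b5"]

Analysis:
idom tree: b1←b0 b2←b0 b3←b1 b4←b1 b5←b0 b6←b5
Join-block Dom:
  b4: preds {b1,b3}: {b0,b1} ∩ {b0,b1,b3} = {b0,b1}; idom=b1
  b5: preds {b0,b1,b4}: {b0} ∩ {b0,b1} ∩ {b0,b1,b4} = {b0}; idom=b0

DF derivation:
  b4←b1: walk · to b1
  b4←b3: walk b3 to b1
  b5←b0: walk · to b0
  b5←b1: walk b1 to b0
  b5←b4: walk b4→b1 to b0
  b0: DF=∅
  b1: DF={b5}
  b2: DF=∅
  b3: DF={b4}
  b4: DF={b5}
  b5: DF=∅
  b6: DF=∅

φ for t: defs {b4,b5}
  DF⁺ = {b5}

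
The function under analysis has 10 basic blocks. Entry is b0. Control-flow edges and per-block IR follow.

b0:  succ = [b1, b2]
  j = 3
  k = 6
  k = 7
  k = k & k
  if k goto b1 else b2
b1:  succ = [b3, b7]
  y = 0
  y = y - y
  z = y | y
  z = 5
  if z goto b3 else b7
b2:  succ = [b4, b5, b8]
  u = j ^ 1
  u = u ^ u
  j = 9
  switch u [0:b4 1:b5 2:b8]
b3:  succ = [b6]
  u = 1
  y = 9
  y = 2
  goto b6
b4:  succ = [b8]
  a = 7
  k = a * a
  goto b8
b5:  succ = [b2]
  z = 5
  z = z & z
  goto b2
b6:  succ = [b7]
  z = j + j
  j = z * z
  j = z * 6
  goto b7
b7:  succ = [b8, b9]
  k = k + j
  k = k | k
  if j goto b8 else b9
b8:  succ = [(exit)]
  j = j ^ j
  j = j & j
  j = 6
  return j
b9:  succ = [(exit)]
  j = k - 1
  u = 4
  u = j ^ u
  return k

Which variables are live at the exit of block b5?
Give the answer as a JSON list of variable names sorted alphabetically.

Answer: ["j"]

Derivation:
def/use:
  b0: def={j,k} ue=∅
  b1: def={y,z} ue=∅
  b2: def={j,u} ue={j}
  b3: def={u,y} ue=∅
  b4: def={a,k} ue=∅
  b5: def={z} ue=∅
  b6: def={j,z} ue={j}
  b7: def={k} ue={j,k}
  b8: def={j} ue={j}
  b9: def={j,u} ue={k}

Liveness:
  live b0: ∅→{j,k}
  live b1: {j,k}→{j,k}
  live b2: {j}→{j}
  live b3: {j,k}→{j,k}
  live b4: {j}→{j}
  live b5: {j}→{j}
  live b6: {j,k}→{j,k}
  live b7: {j,k}→{j,k}
  live b8: {j}→∅
  live b9: {k}→∅

live-out(b5) = ["j"]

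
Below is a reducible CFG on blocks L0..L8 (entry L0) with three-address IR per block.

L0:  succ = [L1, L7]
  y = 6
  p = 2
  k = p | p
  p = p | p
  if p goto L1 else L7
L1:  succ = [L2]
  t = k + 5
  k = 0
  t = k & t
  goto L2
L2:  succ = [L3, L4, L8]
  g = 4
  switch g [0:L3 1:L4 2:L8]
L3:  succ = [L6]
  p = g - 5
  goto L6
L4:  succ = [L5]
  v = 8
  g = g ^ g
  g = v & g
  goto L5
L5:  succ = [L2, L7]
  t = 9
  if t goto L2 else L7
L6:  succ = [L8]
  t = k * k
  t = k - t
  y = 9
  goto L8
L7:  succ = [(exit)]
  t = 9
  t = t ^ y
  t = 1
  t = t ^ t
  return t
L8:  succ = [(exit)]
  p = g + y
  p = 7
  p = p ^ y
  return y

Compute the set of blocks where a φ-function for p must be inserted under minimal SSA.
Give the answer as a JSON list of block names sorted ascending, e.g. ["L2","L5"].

Answer: ["L8"]

Working:
idom tree: L1←L0 L2←L1 L3←L2 L4←L2 L5←L4 L6←L3 L7←L0 L8←L2
Dom at joins:
  L2: preds {L1,L5}: {L0,L1} ∩ {L0,L1,L2,L4,L5} = {L0,L1}; idom=L1
  L7: preds {L0,L5}: {L0} ∩ {L0,L1,L2,L4,L5} = {L0}; idom=L0
  L8: preds {L2,L6}: {L0,L1,L2} ∩ {L0,L1,L2,L3,L6} = {L0,L1,L2}; idom=L2

Frontier:
  join L2 pred L1: · stop@L1
  join L2 pred L5: L5→L4→L2 stop@L1
  join L7 pred L0: · stop@L0
  join L7 pred L5: L5→L4→L2→L1 stop@L0
  join L8 pred L2: · stop@L2
  join L8 pred L6: L6→L3 stop@L2
  L0: DF=∅
  L1: DF={L7}
  L2: DF={L2,L7}
  L3: DF={L8}
  L4: DF={L2,L7}
  L5: DF={L2,L7}
  L6: DF={L8}
  L7: DF=∅
  L8: DF=∅

φ for p: defs {L0,L3,L8}
  DF⁺ = {L8}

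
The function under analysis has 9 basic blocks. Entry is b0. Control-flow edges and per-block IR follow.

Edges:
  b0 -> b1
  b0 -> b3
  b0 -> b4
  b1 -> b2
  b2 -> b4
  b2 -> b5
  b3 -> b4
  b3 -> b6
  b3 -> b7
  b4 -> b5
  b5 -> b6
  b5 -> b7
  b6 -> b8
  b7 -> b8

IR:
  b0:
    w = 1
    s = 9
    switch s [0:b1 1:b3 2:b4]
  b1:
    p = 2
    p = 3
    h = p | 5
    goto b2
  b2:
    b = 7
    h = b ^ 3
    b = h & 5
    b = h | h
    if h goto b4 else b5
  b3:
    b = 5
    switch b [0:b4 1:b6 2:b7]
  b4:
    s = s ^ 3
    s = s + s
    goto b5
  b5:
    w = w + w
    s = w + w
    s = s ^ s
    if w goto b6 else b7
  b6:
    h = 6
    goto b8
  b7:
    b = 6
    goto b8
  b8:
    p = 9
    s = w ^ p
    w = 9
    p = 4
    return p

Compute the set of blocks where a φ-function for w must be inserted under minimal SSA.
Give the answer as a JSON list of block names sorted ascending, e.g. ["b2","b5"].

idom tree: b1←b0 b2←b1 b3←b0 b4←b0 b5←b0 b6←b0 b7←b0 b8←b0
Dom∩ at merges:
  b4: preds {b0,b2,b3}: {b0} ∩ {b0,b1,b2} ∩ {b0,b3} = {b0}; idom=b0
  b5: preds {b2,b4}: {b0,b1,b2} ∩ {b0,b4} = {b0}; idom=b0
  b6: preds {b3,b5}: {b0,b3} ∩ {b0,b5} = {b0}; idom=b0
  b7: preds {b3,b5}: {b0,b3} ∩ {b0,b5} = {b0}; idom=b0
  b8: preds {b6,b7}: {b0,b6} ∩ {b0,b7} = {b0}; idom=b0

Frontier:
  b4←b0: walk · to b0
  b4←b2: walk b2→b1 to b0
  b4←b3: walk b3 to b0
  b5←b2: walk b2→b1 to b0
  b5←b4: walk b4 to b0
  b6←b3: walk b3 to b0
  b6←b5: walk b5 to b0
  b7←b3: walk b3 to b0
  b7←b5: walk b5 to b0
  b8←b6: walk b6 to b0
  b8←b7: walk b7 to b0
  b0: DF=∅
  b1: DF={b4,b5}
  b2: DF={b4,b5}
  b3: DF={b4,b6,b7}
  b4: DF={b5}
  b5: DF={b6,b7}
  b6: DF={b8}
  b7: DF={b8}
  b8: DF=∅

φ for w: defs {b0,b5,b8}
  DF⁺ = {b6,b7,b8}

Answer: ["b6", "b7", "b8"]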